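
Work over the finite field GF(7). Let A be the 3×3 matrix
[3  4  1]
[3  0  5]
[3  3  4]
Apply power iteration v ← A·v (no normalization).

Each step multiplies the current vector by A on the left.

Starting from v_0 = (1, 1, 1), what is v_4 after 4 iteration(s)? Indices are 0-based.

v_4 = (2, 6, 0)

v_0 = (1, 1, 1).
v_1 = A·v_0 = (1, 1, 3).
v_2 = A·v_1 = (3, 4, 4).
v_3 = A·v_2 = (1, 1, 2).
v_4 = A·v_3 = (2, 6, 0).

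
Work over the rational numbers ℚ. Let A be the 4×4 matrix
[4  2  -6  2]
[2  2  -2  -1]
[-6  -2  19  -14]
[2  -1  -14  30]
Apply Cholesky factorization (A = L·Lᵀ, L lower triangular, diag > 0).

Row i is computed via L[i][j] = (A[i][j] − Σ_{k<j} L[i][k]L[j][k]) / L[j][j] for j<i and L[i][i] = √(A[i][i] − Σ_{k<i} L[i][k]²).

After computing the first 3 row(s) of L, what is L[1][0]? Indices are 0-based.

Step 1: L[0][0] = √(4) = 2.
  L[1][0] = (2) / L[0][0] = 1.
Step 2: L[1][1] = √(1) = 1.
  L[2][0] = (-6) / L[0][0] = -3.
  L[2][1] = (1) / L[1][1] = 1.
Step 3: L[2][2] = √(9) = 3.

L[1][0] = 1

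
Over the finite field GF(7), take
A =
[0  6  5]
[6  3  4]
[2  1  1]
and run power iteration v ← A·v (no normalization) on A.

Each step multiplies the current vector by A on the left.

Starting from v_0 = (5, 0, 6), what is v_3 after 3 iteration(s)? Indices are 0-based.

v_0 = (5, 0, 6).
v_1 = A·v_0 = (2, 5, 2).
v_2 = A·v_1 = (5, 0, 4).
v_3 = A·v_2 = (6, 4, 0).

v_3 = (6, 4, 0)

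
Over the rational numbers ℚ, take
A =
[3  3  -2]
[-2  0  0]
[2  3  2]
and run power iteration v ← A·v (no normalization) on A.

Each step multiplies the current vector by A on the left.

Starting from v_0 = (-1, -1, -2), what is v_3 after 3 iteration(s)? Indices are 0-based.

v_3 = (98, -36, 16)

v_0 = (-1, -1, -2).
v_1 = A·v_0 = (-2, 2, -9).
v_2 = A·v_1 = (18, 4, -16).
v_3 = A·v_2 = (98, -36, 16).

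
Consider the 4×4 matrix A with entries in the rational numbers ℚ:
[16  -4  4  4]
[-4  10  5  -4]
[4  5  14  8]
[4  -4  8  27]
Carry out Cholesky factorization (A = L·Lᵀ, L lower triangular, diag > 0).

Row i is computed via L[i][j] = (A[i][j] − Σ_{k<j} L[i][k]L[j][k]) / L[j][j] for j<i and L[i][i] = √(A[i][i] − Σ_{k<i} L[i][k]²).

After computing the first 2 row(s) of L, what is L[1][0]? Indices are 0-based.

L[1][0] = -1

Step 1: L[0][0] = √(16) = 4.
  L[1][0] = (-4) / L[0][0] = -1.
Step 2: L[1][1] = √(9) = 3.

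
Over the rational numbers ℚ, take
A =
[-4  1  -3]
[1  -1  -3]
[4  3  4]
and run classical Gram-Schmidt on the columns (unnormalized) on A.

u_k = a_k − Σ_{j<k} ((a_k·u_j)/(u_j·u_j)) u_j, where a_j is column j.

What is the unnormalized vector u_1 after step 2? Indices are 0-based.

Step 1: u_0 = a_0 = (-4, 1, 4).
Step 2: u_1 = a_1 − (7/33)·u_0 = (61/33, -40/33, 71/33).

u_1 = (61/33, -40/33, 71/33)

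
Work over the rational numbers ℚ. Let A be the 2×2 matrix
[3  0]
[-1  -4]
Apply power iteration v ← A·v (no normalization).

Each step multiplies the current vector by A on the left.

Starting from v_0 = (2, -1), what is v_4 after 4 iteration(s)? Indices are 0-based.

v_4 = (162, -206)

v_0 = (2, -1).
v_1 = A·v_0 = (6, 2).
v_2 = A·v_1 = (18, -14).
v_3 = A·v_2 = (54, 38).
v_4 = A·v_3 = (162, -206).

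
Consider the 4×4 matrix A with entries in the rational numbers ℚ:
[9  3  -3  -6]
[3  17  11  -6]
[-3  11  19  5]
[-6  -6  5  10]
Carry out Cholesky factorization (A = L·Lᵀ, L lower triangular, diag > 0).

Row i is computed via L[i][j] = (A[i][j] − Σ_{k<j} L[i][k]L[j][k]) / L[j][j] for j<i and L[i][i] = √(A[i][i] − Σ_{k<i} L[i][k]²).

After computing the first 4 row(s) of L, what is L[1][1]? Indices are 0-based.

L[1][1] = 4

Step 1: L[0][0] = √(9) = 3.
  L[1][0] = (3) / L[0][0] = 1.
Step 2: L[1][1] = √(16) = 4.
  L[2][0] = (-3) / L[0][0] = -1.
  L[2][1] = (12) / L[1][1] = 3.
Step 3: L[2][2] = √(9) = 3.
  L[3][0] = (-6) / L[0][0] = -2.
  L[3][1] = (-4) / L[1][1] = -1.
  L[3][2] = (6) / L[2][2] = 2.
Step 4: L[3][3] = √(1) = 1.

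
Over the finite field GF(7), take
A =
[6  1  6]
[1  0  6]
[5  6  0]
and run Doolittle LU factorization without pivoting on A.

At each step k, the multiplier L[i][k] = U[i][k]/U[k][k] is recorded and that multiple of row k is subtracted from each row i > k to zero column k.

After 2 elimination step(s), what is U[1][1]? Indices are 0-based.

[col 0] pivot 6
  R1 -= 6*R0 → (0, 1, 5)  (L[1][0] := 6)
  R2 -= 2*R0 → (0, 4, 2)  (L[2][0] := 2)
[col 1] pivot 1
  R2 -= 4*R1 → (0, 0, 3)  (L[2][1] := 4)

U[1][1] = 1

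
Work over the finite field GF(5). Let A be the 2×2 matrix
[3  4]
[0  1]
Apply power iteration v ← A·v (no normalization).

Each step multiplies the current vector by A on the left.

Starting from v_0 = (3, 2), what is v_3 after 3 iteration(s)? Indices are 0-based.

v_0 = (3, 2).
v_1 = A·v_0 = (2, 2).
v_2 = A·v_1 = (4, 2).
v_3 = A·v_2 = (0, 2).

v_3 = (0, 2)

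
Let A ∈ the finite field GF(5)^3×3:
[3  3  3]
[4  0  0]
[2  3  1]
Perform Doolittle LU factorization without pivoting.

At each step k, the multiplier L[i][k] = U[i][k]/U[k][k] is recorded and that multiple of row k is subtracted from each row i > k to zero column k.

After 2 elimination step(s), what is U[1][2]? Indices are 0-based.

Step 1: pivot at (0,0) is 3.
  row1 ← row1 − (3)·row0  ⇒  L[1][0]=3, U row1=(0, 1, 1)
  row2 ← row2 − (4)·row0  ⇒  L[2][0]=4, U row2=(0, 1, 4)
Step 2: pivot at (1,1) is 1.
  row2 ← row2 − (1)·row1  ⇒  L[2][1]=1, U row2=(0, 0, 3)

U[1][2] = 1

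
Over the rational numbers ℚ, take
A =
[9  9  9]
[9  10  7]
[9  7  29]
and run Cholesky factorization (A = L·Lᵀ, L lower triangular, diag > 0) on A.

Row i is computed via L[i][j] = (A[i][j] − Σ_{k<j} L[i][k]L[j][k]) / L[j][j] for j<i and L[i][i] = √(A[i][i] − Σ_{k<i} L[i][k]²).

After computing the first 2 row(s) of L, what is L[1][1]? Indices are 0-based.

L[1][1] = 1

Step 1: L[0][0] = √(9) = 3.
  L[1][0] = (9) / L[0][0] = 3.
Step 2: L[1][1] = √(1) = 1.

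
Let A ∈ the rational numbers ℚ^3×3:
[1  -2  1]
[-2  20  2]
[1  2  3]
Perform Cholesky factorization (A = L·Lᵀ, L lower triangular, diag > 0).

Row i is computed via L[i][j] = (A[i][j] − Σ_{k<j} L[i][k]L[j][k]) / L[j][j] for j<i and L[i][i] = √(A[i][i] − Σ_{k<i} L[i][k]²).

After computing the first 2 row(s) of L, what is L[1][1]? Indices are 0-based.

Step 1: L[0][0] = √(1) = 1.
  L[1][0] = (-2) / L[0][0] = -2.
Step 2: L[1][1] = √(16) = 4.

L[1][1] = 4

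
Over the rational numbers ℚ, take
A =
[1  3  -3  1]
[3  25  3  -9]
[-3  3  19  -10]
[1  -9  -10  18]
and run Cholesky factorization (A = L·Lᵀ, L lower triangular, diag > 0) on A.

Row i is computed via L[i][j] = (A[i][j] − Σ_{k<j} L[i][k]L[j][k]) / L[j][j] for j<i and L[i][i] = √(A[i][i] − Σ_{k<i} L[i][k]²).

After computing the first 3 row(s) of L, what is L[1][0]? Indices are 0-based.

Step 1: L[0][0] = √(1) = 1.
  L[1][0] = (3) / L[0][0] = 3.
Step 2: L[1][1] = √(16) = 4.
  L[2][0] = (-3) / L[0][0] = -3.
  L[2][1] = (12) / L[1][1] = 3.
Step 3: L[2][2] = √(1) = 1.

L[1][0] = 3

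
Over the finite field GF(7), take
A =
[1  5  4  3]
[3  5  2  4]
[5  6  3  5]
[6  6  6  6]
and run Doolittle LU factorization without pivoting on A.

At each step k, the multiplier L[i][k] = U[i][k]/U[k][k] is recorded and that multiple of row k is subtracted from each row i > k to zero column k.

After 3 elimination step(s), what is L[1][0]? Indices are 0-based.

L[1][0] = 3

Step 1: pivot at (0,0) is 1.
  row1 ← row1 − (3)·row0  ⇒  L[1][0]=3, U row1=(0, 4, 4, 2)
  row2 ← row2 − (5)·row0  ⇒  L[2][0]=5, U row2=(0, 2, 4, 4)
  row3 ← row3 − (6)·row0  ⇒  L[3][0]=6, U row3=(0, 4, 3, 2)
Step 2: pivot at (1,1) is 4.
  row2 ← row2 − (4)·row1  ⇒  L[2][1]=4, U row2=(0, 0, 2, 3)
  row3 ← row3 − (1)·row1  ⇒  L[3][1]=1, U row3=(0, 0, 6, 0)
Step 3: pivot at (2,2) is 2.
  row3 ← row3 − (3)·row2  ⇒  L[3][2]=3, U row3=(0, 0, 0, 5)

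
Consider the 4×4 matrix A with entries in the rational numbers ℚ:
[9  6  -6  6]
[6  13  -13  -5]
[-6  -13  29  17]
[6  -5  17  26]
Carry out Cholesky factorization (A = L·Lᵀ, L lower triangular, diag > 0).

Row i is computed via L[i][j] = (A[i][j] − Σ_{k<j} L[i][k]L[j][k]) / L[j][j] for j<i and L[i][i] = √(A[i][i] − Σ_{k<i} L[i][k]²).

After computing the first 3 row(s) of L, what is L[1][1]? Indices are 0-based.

Step 1: L[0][0] = √(9) = 3.
  L[1][0] = (6) / L[0][0] = 2.
Step 2: L[1][1] = √(9) = 3.
  L[2][0] = (-6) / L[0][0] = -2.
  L[2][1] = (-9) / L[1][1] = -3.
Step 3: L[2][2] = √(16) = 4.

L[1][1] = 3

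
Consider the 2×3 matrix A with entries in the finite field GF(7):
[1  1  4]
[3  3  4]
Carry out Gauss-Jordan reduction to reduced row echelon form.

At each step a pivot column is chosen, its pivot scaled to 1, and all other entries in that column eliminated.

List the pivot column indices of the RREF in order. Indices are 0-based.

[1] R0 /= 1  ⇒  (1, 1, 4)
     R1 -= 3·R0  ⇒  (0, 0, 6)
column 1 empty below row 1
[2] R1 /= 6  ⇒  (0, 0, 1)
     R0 -= 4·R1  ⇒  (1, 1, 0)

pivot columns: 0, 2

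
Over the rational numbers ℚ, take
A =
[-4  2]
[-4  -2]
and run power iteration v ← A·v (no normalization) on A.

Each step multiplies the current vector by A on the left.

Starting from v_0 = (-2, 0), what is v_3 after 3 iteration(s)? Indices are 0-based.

v_0 = (-2, 0).
v_1 = A·v_0 = (8, 8).
v_2 = A·v_1 = (-16, -48).
v_3 = A·v_2 = (-32, 160).

v_3 = (-32, 160)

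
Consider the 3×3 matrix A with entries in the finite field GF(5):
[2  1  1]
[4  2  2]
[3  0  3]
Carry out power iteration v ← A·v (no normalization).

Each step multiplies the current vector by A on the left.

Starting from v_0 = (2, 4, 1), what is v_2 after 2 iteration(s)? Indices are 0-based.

v_0 = (2, 4, 1).
v_1 = A·v_0 = (4, 3, 4).
v_2 = A·v_1 = (0, 0, 4).

v_2 = (0, 0, 4)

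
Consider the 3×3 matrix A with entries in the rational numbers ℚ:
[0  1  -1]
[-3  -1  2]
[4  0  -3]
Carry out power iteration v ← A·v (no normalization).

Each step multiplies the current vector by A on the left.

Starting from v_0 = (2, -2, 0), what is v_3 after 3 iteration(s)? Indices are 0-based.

v_0 = (2, -2, 0).
v_1 = A·v_0 = (-2, -4, 8).
v_2 = A·v_1 = (-12, 26, -32).
v_3 = A·v_2 = (58, -54, 48).

v_3 = (58, -54, 48)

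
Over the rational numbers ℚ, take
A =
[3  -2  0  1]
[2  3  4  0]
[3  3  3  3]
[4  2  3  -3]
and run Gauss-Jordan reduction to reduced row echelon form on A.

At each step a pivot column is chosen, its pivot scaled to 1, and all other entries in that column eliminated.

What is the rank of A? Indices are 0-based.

rank = 4

pivot(0,0)=3: scale R0 → (1, -2/3, 0, 1/3)
  clear (1,0): R1 −= (2)R0 → (0, 13/3, 4, -2/3)
  clear (2,0): R2 −= (3)R0 → (0, 5, 3, 2)
  clear (3,0): R3 −= (4)R0 → (0, 14/3, 3, -13/3)
pivot(1,1)=13/3: scale R1 → (0, 1, 12/13, -2/13)
  clear (0,1): R0 −= (-2/3)R1 → (1, 0, 8/13, 3/13)
  clear (2,1): R2 −= (5)R1 → (0, 0, -21/13, 36/13)
  clear (3,1): R3 −= (14/3)R1 → (0, 0, -17/13, -47/13)
pivot(2,2)=-21/13: scale R2 → (0, 0, 1, -12/7)
  clear (0,2): R0 −= (8/13)R2 → (1, 0, 0, 9/7)
  clear (1,2): R1 −= (12/13)R2 → (0, 1, 0, 10/7)
  clear (3,2): R3 −= (-17/13)R2 → (0, 0, 0, -41/7)
pivot(3,3)=-41/7: scale R3 → (0, 0, 0, 1)
  clear (0,3): R0 −= (9/7)R3 → (1, 0, 0, 0)
  clear (1,3): R1 −= (10/7)R3 → (0, 1, 0, 0)
  clear (2,3): R2 −= (-12/7)R3 → (0, 0, 1, 0)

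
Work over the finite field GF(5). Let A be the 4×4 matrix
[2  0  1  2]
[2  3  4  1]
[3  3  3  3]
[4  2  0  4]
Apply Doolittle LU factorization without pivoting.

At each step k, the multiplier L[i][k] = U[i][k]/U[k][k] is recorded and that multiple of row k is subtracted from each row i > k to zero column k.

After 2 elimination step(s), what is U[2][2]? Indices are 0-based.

Step 1: pivot at (0,0) is 2.
  row1 ← row1 − (1)·row0  ⇒  L[1][0]=1, U row1=(0, 3, 3, 4)
  row2 ← row2 − (4)·row0  ⇒  L[2][0]=4, U row2=(0, 3, 4, 0)
  row3 ← row3 − (2)·row0  ⇒  L[3][0]=2, U row3=(0, 2, 3, 0)
Step 2: pivot at (1,1) is 3.
  row2 ← row2 − (1)·row1  ⇒  L[2][1]=1, U row2=(0, 0, 1, 1)
  row3 ← row3 − (4)·row1  ⇒  L[3][1]=4, U row3=(0, 0, 1, 4)

U[2][2] = 1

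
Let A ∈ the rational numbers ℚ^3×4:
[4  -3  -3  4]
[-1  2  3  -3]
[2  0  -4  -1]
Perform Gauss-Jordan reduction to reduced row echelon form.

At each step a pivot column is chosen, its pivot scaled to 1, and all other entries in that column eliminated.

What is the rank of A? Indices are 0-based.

rank = 3

[1] R0 /= 4  ⇒  (1, -3/4, -3/4, 1)
     R1 -= -1·R0  ⇒  (0, 5/4, 9/4, -2)
     R2 -= 2·R0  ⇒  (0, 3/2, -5/2, -3)
[2] R1 /= 5/4  ⇒  (0, 1, 9/5, -8/5)
     R0 -= -3/4·R1  ⇒  (1, 0, 3/5, -1/5)
     R2 -= 3/2·R1  ⇒  (0, 0, -26/5, -3/5)
[3] R2 /= -26/5  ⇒  (0, 0, 1, 3/26)
     R0 -= 3/5·R2  ⇒  (1, 0, 0, -7/26)
     R1 -= 9/5·R2  ⇒  (0, 1, 0, -47/26)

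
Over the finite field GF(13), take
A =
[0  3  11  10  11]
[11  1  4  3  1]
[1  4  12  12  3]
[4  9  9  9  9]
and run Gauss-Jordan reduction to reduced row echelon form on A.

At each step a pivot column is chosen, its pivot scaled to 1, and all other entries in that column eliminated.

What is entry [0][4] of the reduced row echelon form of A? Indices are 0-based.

M[0][4] = 8

pivot(0,0): swap R0↔R1
pivot(0,0)=11: scale R0 → (1, 6, 11, 5, 6)
  clear (2,0): R2 −= (1)R0 → (0, 11, 1, 7, 10)
  clear (3,0): R3 −= (4)R0 → (0, 11, 4, 2, 11)
pivot(1,1)=3: scale R1 → (0, 1, 8, 12, 8)
  clear (0,1): R0 −= (6)R1 → (1, 0, 2, 11, 10)
  clear (2,1): R2 −= (11)R1 → (0, 0, 4, 5, 0)
  clear (3,1): R3 −= (11)R1 → (0, 0, 7, 0, 1)
pivot(2,2)=4: scale R2 → (0, 0, 1, 11, 0)
  clear (0,2): R0 −= (2)R2 → (1, 0, 0, 2, 10)
  clear (1,2): R1 −= (8)R2 → (0, 1, 0, 2, 8)
  clear (3,2): R3 −= (7)R2 → (0, 0, 0, 1, 1)
pivot(3,3)=1: scale R3 → (0, 0, 0, 1, 1)
  clear (0,3): R0 −= (2)R3 → (1, 0, 0, 0, 8)
  clear (1,3): R1 −= (2)R3 → (0, 1, 0, 0, 6)
  clear (2,3): R2 −= (11)R3 → (0, 0, 1, 0, 2)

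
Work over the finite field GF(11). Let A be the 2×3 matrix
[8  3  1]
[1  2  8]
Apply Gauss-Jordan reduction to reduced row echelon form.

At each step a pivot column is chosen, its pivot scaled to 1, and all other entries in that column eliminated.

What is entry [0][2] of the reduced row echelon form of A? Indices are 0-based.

M[0][2] = 0

pivot(0,0)=8: scale R0 → (1, 10, 7)
  clear (1,0): R1 −= (1)R0 → (0, 3, 1)
pivot(1,1)=3: scale R1 → (0, 1, 4)
  clear (0,1): R0 −= (10)R1 → (1, 0, 0)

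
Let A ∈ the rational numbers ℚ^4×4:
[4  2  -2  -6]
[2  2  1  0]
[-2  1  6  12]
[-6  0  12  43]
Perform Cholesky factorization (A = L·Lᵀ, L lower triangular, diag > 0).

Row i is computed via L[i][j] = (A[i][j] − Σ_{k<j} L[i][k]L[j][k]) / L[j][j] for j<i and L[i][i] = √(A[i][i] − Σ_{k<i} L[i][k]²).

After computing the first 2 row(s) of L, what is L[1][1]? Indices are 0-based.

L[1][1] = 1

Step 1: L[0][0] = √(4) = 2.
  L[1][0] = (2) / L[0][0] = 1.
Step 2: L[1][1] = √(1) = 1.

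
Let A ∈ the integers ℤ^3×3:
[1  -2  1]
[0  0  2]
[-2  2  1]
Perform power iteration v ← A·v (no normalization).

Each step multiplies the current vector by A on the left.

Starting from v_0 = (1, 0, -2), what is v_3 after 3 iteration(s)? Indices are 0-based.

v_0 = (1, 0, -2).
v_1 = A·v_0 = (-1, -4, -4).
v_2 = A·v_1 = (3, -8, -10).
v_3 = A·v_2 = (9, -20, -32).

v_3 = (9, -20, -32)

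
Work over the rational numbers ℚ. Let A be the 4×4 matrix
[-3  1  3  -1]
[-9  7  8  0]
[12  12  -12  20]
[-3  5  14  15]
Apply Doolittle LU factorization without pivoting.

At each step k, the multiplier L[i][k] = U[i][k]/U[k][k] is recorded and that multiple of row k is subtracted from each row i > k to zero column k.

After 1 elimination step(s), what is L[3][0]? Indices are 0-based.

Step 1: pivot at (0,0) is -3.
  row1 ← row1 − (3)·row0  ⇒  L[1][0]=3, U row1=(0, 4, -1, 3)
  row2 ← row2 − (-4)·row0  ⇒  L[2][0]=-4, U row2=(0, 16, 0, 16)
  row3 ← row3 − (1)·row0  ⇒  L[3][0]=1, U row3=(0, 4, 11, 16)

L[3][0] = 1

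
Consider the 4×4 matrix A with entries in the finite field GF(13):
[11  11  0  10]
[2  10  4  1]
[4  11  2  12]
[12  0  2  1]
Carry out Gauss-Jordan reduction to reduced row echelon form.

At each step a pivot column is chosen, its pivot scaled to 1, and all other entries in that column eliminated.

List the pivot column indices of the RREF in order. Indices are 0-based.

pivot columns: 0, 1, 2, 3

step 1: normalize row 0 (÷11) = (1, 1, 0, 8)
  row 1: subtract 2×row0 = (0, 8, 4, 11)
  row 2: subtract 4×row0 = (0, 7, 2, 6)
  row 3: subtract 12×row0 = (0, 1, 2, 9)
step 2: normalize row 1 (÷8) = (0, 1, 7, 3)
  row 0: subtract 1×row1 = (1, 0, 6, 5)
  row 2: subtract 7×row1 = (0, 0, 5, 11)
  row 3: subtract 1×row1 = (0, 0, 8, 6)
step 3: normalize row 2 (÷5) = (0, 0, 1, 10)
  row 0: subtract 6×row2 = (1, 0, 0, 10)
  row 1: subtract 7×row2 = (0, 1, 0, 11)
  row 3: subtract 8×row2 = (0, 0, 0, 4)
step 4: normalize row 3 (÷4) = (0, 0, 0, 1)
  row 0: subtract 10×row3 = (1, 0, 0, 0)
  row 1: subtract 11×row3 = (0, 1, 0, 0)
  row 2: subtract 10×row3 = (0, 0, 1, 0)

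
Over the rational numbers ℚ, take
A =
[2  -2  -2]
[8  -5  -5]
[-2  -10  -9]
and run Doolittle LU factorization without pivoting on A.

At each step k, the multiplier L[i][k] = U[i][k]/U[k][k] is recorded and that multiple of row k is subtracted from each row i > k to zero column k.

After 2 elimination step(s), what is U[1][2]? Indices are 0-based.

U[1][2] = 3

Step 1: pivot at (0,0) is 2.
  row1 ← row1 − (4)·row0  ⇒  L[1][0]=4, U row1=(0, 3, 3)
  row2 ← row2 − (-1)·row0  ⇒  L[2][0]=-1, U row2=(0, -12, -11)
Step 2: pivot at (1,1) is 3.
  row2 ← row2 − (-4)·row1  ⇒  L[2][1]=-4, U row2=(0, 0, 1)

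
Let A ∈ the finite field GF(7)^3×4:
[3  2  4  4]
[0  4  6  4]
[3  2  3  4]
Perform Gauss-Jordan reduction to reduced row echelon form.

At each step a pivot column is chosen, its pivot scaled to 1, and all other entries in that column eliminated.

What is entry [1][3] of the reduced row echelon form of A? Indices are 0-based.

[1] R0 /= 3  ⇒  (1, 3, 6, 6)
     R2 -= 3·R0  ⇒  (0, 0, 6, 0)
[2] R1 /= 4  ⇒  (0, 1, 5, 1)
     R0 -= 3·R1  ⇒  (1, 0, 5, 3)
[3] R2 /= 6  ⇒  (0, 0, 1, 0)
     R0 -= 5·R2  ⇒  (1, 0, 0, 3)
     R1 -= 5·R2  ⇒  (0, 1, 0, 1)

M[1][3] = 1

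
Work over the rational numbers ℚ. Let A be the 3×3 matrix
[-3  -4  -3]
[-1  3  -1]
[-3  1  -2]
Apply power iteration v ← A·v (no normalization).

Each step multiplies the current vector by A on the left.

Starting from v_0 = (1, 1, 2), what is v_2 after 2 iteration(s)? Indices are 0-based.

v_0 = (1, 1, 2).
v_1 = A·v_0 = (-13, 0, -6).
v_2 = A·v_1 = (57, 19, 51).

v_2 = (57, 19, 51)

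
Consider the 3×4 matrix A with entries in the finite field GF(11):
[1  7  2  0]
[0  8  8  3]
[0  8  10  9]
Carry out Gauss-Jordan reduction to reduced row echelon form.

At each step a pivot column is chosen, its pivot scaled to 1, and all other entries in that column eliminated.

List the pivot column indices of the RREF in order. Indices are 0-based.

step 1: normalize row 0 (÷1) = (1, 7, 2, 0)
step 2: normalize row 1 (÷8) = (0, 1, 1, 10)
  row 0: subtract 7×row1 = (1, 0, 6, 7)
  row 2: subtract 8×row1 = (0, 0, 2, 6)
step 3: normalize row 2 (÷2) = (0, 0, 1, 3)
  row 0: subtract 6×row2 = (1, 0, 0, 0)
  row 1: subtract 1×row2 = (0, 1, 0, 7)

pivot columns: 0, 1, 2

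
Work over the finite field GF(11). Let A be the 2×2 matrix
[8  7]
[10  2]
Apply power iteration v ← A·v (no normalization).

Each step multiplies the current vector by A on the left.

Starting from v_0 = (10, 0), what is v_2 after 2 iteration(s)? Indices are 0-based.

v_0 = (10, 0).
v_1 = A·v_0 = (3, 1).
v_2 = A·v_1 = (9, 10).

v_2 = (9, 10)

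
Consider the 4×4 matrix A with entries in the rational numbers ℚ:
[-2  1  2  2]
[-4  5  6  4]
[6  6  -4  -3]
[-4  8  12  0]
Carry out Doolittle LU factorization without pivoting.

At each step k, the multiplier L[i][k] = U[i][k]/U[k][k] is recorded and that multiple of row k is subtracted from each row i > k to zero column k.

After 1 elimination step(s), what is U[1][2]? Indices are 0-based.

U[1][2] = 2

k=0: U[0][0]=-2
  eliminate (1,0): mult=2, new row 1: (0, 3, 2, 0); set L[1][0]=2
  eliminate (2,0): mult=-3, new row 2: (0, 9, 2, 3); set L[2][0]=-3
  eliminate (3,0): mult=2, new row 3: (0, 6, 8, -4); set L[3][0]=2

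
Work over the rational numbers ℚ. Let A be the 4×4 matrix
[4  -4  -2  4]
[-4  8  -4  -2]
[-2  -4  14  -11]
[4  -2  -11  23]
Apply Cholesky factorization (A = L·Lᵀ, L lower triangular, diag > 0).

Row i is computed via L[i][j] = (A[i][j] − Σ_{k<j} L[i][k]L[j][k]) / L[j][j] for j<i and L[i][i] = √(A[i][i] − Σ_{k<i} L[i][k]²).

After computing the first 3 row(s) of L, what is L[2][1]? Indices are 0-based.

L[2][1] = -3

Step 1: L[0][0] = √(4) = 2.
  L[1][0] = (-4) / L[0][0] = -2.
Step 2: L[1][1] = √(4) = 2.
  L[2][0] = (-2) / L[0][0] = -1.
  L[2][1] = (-6) / L[1][1] = -3.
Step 3: L[2][2] = √(4) = 2.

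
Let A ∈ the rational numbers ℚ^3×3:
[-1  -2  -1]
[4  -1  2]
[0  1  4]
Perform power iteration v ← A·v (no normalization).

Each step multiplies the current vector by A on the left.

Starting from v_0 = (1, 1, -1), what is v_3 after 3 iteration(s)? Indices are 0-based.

v_0 = (1, 1, -1).
v_1 = A·v_0 = (-2, 1, -3).
v_2 = A·v_1 = (3, -15, -11).
v_3 = A·v_2 = (38, 5, -59).

v_3 = (38, 5, -59)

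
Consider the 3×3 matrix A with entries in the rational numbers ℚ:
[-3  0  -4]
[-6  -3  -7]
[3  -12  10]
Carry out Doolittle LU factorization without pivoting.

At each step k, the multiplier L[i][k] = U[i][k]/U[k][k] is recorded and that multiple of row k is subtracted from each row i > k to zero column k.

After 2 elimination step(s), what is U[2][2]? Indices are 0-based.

[col 0] pivot -3
  R1 -= 2*R0 → (0, -3, 1)  (L[1][0] := 2)
  R2 -= -1*R0 → (0, -12, 6)  (L[2][0] := -1)
[col 1] pivot -3
  R2 -= 4*R1 → (0, 0, 2)  (L[2][1] := 4)

U[2][2] = 2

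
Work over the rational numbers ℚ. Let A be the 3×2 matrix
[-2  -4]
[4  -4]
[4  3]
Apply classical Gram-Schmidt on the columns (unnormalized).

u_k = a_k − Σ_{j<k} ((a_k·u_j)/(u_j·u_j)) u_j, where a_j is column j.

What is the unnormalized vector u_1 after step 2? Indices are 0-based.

u_1 = (-34/9, -40/9, 23/9)

Step 1: u_0 = a_0 = (-2, 4, 4).
Step 2: u_1 = a_1 − (1/9)·u_0 = (-34/9, -40/9, 23/9).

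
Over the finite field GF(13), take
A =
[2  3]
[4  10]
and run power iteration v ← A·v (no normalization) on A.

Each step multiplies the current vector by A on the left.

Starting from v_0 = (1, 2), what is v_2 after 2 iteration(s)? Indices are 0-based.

v_0 = (1, 2).
v_1 = A·v_0 = (8, 11).
v_2 = A·v_1 = (10, 12).

v_2 = (10, 12)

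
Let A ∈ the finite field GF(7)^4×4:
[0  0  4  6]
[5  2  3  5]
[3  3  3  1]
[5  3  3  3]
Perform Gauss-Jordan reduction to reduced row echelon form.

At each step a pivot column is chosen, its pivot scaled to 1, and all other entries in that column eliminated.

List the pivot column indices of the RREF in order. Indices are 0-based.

pivot(0,0): swap R0↔R1
pivot(0,0)=5: scale R0 → (1, 6, 2, 1)
  clear (2,0): R2 −= (3)R0 → (0, 6, 4, 5)
  clear (3,0): R3 −= (5)R0 → (0, 1, 0, 5)
pivot(1,1): swap R1↔R2
pivot(1,1)=6: scale R1 → (0, 1, 3, 2)
  clear (0,1): R0 −= (6)R1 → (1, 0, 5, 3)
  clear (3,1): R3 −= (1)R1 → (0, 0, 4, 3)
pivot(2,2)=4: scale R2 → (0, 0, 1, 5)
  clear (0,2): R0 −= (5)R2 → (1, 0, 0, 6)
  clear (1,2): R1 −= (3)R2 → (0, 1, 0, 1)
  clear (3,2): R3 −= (4)R2 → (0, 0, 0, 4)
pivot(3,3)=4: scale R3 → (0, 0, 0, 1)
  clear (0,3): R0 −= (6)R3 → (1, 0, 0, 0)
  clear (1,3): R1 −= (1)R3 → (0, 1, 0, 0)
  clear (2,3): R2 −= (5)R3 → (0, 0, 1, 0)

pivot columns: 0, 1, 2, 3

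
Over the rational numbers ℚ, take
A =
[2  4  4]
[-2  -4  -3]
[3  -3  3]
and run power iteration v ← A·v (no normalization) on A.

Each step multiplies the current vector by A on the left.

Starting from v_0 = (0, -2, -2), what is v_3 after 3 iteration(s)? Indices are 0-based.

v_0 = (0, -2, -2).
v_1 = A·v_0 = (-16, 14, 0).
v_2 = A·v_1 = (24, -24, -90).
v_3 = A·v_2 = (-408, 318, -126).

v_3 = (-408, 318, -126)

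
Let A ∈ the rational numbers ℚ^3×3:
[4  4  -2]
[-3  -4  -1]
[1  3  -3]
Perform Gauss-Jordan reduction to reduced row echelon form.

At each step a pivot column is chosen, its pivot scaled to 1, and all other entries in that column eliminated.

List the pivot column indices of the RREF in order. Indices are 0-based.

step 1: normalize row 0 (÷4) = (1, 1, -1/2)
  row 1: subtract -3×row0 = (0, -1, -5/2)
  row 2: subtract 1×row0 = (0, 2, -5/2)
step 2: normalize row 1 (÷-1) = (0, 1, 5/2)
  row 0: subtract 1×row1 = (1, 0, -3)
  row 2: subtract 2×row1 = (0, 0, -15/2)
step 3: normalize row 2 (÷-15/2) = (0, 0, 1)
  row 0: subtract -3×row2 = (1, 0, 0)
  row 1: subtract 5/2×row2 = (0, 1, 0)

pivot columns: 0, 1, 2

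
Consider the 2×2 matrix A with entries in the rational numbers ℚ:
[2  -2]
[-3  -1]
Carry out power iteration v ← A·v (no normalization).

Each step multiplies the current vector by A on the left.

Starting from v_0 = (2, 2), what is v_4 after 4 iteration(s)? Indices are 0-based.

v_4 = (144, 8)

v_0 = (2, 2).
v_1 = A·v_0 = (0, -8).
v_2 = A·v_1 = (16, 8).
v_3 = A·v_2 = (16, -56).
v_4 = A·v_3 = (144, 8).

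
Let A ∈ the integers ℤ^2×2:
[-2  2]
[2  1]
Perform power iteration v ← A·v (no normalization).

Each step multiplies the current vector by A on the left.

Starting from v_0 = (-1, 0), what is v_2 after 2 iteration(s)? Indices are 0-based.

v_0 = (-1, 0).
v_1 = A·v_0 = (2, -2).
v_2 = A·v_1 = (-8, 2).

v_2 = (-8, 2)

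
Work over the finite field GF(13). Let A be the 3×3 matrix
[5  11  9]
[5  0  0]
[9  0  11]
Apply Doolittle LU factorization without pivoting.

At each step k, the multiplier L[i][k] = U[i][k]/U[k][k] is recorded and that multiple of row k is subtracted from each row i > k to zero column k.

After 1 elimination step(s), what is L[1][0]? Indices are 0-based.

L[1][0] = 1

Step 1: pivot at (0,0) is 5.
  row1 ← row1 − (1)·row0  ⇒  L[1][0]=1, U row1=(0, 2, 4)
  row2 ← row2 − (7)·row0  ⇒  L[2][0]=7, U row2=(0, 1, 0)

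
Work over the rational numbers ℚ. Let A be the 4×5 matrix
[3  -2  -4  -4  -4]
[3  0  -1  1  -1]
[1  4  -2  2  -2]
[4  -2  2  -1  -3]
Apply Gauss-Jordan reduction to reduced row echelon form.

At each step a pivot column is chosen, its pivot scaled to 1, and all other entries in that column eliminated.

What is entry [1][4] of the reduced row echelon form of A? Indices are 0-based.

pivot(0,0)=3: scale R0 → (1, -2/3, -4/3, -4/3, -4/3)
  clear (1,0): R1 −= (3)R0 → (0, 2, 3, 5, 3)
  clear (2,0): R2 −= (1)R0 → (0, 14/3, -2/3, 10/3, -2/3)
  clear (3,0): R3 −= (4)R0 → (0, 2/3, 22/3, 13/3, 7/3)
pivot(1,1)=2: scale R1 → (0, 1, 3/2, 5/2, 3/2)
  clear (0,1): R0 −= (-2/3)R1 → (1, 0, -1/3, 1/3, -1/3)
  clear (2,1): R2 −= (14/3)R1 → (0, 0, -23/3, -25/3, -23/3)
  clear (3,1): R3 −= (2/3)R1 → (0, 0, 19/3, 8/3, 4/3)
pivot(2,2)=-23/3: scale R2 → (0, 0, 1, 25/23, 1)
  clear (0,2): R0 −= (-1/3)R2 → (1, 0, 0, 16/23, 0)
  clear (1,2): R1 −= (3/2)R2 → (0, 1, 0, 20/23, 0)
  clear (3,2): R3 −= (19/3)R2 → (0, 0, 0, -97/23, -5)
pivot(3,3)=-97/23: scale R3 → (0, 0, 0, 1, 115/97)
  clear (0,3): R0 −= (16/23)R3 → (1, 0, 0, 0, -80/97)
  clear (1,3): R1 −= (20/23)R3 → (0, 1, 0, 0, -100/97)
  clear (2,3): R2 −= (25/23)R3 → (0, 0, 1, 0, -28/97)

M[1][4] = -100/97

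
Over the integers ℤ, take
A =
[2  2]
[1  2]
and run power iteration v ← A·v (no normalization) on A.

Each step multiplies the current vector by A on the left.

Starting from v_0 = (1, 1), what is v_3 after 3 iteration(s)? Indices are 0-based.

v_3 = (48, 34)

v_0 = (1, 1).
v_1 = A·v_0 = (4, 3).
v_2 = A·v_1 = (14, 10).
v_3 = A·v_2 = (48, 34).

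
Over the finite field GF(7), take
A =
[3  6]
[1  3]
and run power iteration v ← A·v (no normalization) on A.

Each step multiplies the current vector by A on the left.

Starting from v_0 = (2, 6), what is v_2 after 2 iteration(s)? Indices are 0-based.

v_2 = (1, 4)

v_0 = (2, 6).
v_1 = A·v_0 = (0, 6).
v_2 = A·v_1 = (1, 4).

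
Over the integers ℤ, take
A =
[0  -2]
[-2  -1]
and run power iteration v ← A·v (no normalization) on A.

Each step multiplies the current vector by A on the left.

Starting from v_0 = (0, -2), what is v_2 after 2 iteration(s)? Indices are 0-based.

v_0 = (0, -2).
v_1 = A·v_0 = (4, 2).
v_2 = A·v_1 = (-4, -10).

v_2 = (-4, -10)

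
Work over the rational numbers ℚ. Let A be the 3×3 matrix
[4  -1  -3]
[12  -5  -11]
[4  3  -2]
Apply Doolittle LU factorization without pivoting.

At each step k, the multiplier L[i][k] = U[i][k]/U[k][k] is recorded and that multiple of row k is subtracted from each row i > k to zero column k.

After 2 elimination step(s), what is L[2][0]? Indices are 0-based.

[col 0] pivot 4
  R1 -= 3*R0 → (0, -2, -2)  (L[1][0] := 3)
  R2 -= 1*R0 → (0, 4, 1)  (L[2][0] := 1)
[col 1] pivot -2
  R2 -= -2*R1 → (0, 0, -3)  (L[2][1] := -2)

L[2][0] = 1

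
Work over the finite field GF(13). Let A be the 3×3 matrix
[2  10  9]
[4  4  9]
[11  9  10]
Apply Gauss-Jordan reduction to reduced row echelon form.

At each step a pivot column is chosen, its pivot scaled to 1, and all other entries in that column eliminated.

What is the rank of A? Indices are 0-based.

step 1: normalize row 0 (÷2) = (1, 5, 11)
  row 1: subtract 4×row0 = (0, 10, 4)
  row 2: subtract 11×row0 = (0, 6, 6)
step 2: normalize row 1 (÷10) = (0, 1, 3)
  row 0: subtract 5×row1 = (1, 0, 9)
  row 2: subtract 6×row1 = (0, 0, 1)
step 3: normalize row 2 (÷1) = (0, 0, 1)
  row 0: subtract 9×row2 = (1, 0, 0)
  row 1: subtract 3×row2 = (0, 1, 0)

rank = 3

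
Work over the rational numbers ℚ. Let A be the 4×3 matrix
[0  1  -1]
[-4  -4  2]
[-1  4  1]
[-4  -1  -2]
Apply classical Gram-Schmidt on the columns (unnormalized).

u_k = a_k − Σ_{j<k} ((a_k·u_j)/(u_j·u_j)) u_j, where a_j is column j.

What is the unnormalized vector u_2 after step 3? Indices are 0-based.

u_2 = (-783/866, 728/433, 606/433, -1759/866)

Step 1: u_0 = a_0 = (0, -4, -1, -4).
Step 2: u_1 = a_1 − (16/33)·u_0 = (1, -68/33, 148/33, 31/33).
Step 3: u_2 = a_2 − (-1/33)·u_0 − (-83/866)·u_1 = (-783/866, 728/433, 606/433, -1759/866).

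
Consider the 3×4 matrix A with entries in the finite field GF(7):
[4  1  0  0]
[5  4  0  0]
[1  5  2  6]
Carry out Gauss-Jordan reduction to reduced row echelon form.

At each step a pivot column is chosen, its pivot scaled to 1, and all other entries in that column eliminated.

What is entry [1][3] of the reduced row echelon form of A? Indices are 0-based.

M[1][3] = 0

step 1: normalize row 0 (÷4) = (1, 2, 0, 0)
  row 1: subtract 5×row0 = (0, 1, 0, 0)
  row 2: subtract 1×row0 = (0, 3, 2, 6)
step 2: normalize row 1 (÷1) = (0, 1, 0, 0)
  row 0: subtract 2×row1 = (1, 0, 0, 0)
  row 2: subtract 3×row1 = (0, 0, 2, 6)
step 3: normalize row 2 (÷2) = (0, 0, 1, 3)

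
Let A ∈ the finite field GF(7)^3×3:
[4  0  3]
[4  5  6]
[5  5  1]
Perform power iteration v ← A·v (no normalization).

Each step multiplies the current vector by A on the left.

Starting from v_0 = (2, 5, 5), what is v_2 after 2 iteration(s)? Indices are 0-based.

v_0 = (2, 5, 5).
v_1 = A·v_0 = (2, 0, 5).
v_2 = A·v_1 = (2, 3, 1).

v_2 = (2, 3, 1)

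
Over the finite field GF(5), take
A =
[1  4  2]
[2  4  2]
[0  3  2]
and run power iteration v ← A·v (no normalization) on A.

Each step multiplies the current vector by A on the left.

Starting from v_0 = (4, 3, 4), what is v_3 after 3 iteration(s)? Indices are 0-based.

v_0 = (4, 3, 4).
v_1 = A·v_0 = (4, 3, 2).
v_2 = A·v_1 = (0, 4, 3).
v_3 = A·v_2 = (2, 2, 3).

v_3 = (2, 2, 3)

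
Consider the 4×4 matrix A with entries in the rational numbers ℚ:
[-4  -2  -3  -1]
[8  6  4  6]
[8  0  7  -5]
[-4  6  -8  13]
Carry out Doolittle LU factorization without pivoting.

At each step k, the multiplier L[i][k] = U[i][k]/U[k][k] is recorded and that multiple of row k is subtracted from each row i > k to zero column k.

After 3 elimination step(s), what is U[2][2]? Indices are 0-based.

[col 0] pivot -4
  R1 -= -2*R0 → (0, 2, -2, 4)  (L[1][0] := -2)
  R2 -= -2*R0 → (0, -4, 1, -7)  (L[2][0] := -2)
  R3 -= 1*R0 → (0, 8, -5, 14)  (L[3][0] := 1)
[col 1] pivot 2
  R2 -= -2*R1 → (0, 0, -3, 1)  (L[2][1] := -2)
  R3 -= 4*R1 → (0, 0, 3, -2)  (L[3][1] := 4)
[col 2] pivot -3
  R3 -= -1*R2 → (0, 0, 0, -1)  (L[3][2] := -1)

U[2][2] = -3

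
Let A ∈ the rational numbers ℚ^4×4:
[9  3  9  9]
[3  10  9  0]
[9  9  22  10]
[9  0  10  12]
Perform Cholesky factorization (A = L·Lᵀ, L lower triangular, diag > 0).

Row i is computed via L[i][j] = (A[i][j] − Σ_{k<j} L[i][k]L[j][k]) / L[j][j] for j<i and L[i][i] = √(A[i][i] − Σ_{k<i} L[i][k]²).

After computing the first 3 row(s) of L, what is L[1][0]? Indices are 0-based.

L[1][0] = 1

Step 1: L[0][0] = √(9) = 3.
  L[1][0] = (3) / L[0][0] = 1.
Step 2: L[1][1] = √(9) = 3.
  L[2][0] = (9) / L[0][0] = 3.
  L[2][1] = (6) / L[1][1] = 2.
Step 3: L[2][2] = √(9) = 3.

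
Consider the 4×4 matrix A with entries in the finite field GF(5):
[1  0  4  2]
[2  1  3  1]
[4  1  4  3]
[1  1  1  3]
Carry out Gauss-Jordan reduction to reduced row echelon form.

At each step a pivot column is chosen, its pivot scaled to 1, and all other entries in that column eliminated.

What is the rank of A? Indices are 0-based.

step 1: normalize row 0 (÷1) = (1, 0, 4, 2)
  row 1: subtract 2×row0 = (0, 1, 0, 2)
  row 2: subtract 4×row0 = (0, 1, 3, 0)
  row 3: subtract 1×row0 = (0, 1, 2, 1)
step 2: normalize row 1 (÷1) = (0, 1, 0, 2)
  row 2: subtract 1×row1 = (0, 0, 3, 3)
  row 3: subtract 1×row1 = (0, 0, 2, 4)
step 3: normalize row 2 (÷3) = (0, 0, 1, 1)
  row 0: subtract 4×row2 = (1, 0, 0, 3)
  row 3: subtract 2×row2 = (0, 0, 0, 2)
step 4: normalize row 3 (÷2) = (0, 0, 0, 1)
  row 0: subtract 3×row3 = (1, 0, 0, 0)
  row 1: subtract 2×row3 = (0, 1, 0, 0)
  row 2: subtract 1×row3 = (0, 0, 1, 0)

rank = 4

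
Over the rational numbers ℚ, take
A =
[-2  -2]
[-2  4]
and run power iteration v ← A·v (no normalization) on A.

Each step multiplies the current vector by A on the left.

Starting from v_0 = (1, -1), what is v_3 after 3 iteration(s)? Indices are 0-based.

v_0 = (1, -1).
v_1 = A·v_0 = (0, -6).
v_2 = A·v_1 = (12, -24).
v_3 = A·v_2 = (24, -120).

v_3 = (24, -120)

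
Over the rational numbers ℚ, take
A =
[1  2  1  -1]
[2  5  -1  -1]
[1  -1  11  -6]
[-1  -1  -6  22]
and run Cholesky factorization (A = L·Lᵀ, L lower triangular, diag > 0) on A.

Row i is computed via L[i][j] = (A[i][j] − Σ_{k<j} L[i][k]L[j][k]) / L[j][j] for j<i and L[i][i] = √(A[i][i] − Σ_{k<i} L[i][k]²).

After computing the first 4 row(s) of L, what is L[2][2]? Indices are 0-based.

Step 1: L[0][0] = √(1) = 1.
  L[1][0] = (2) / L[0][0] = 2.
Step 2: L[1][1] = √(1) = 1.
  L[2][0] = (1) / L[0][0] = 1.
  L[2][1] = (-3) / L[1][1] = -3.
Step 3: L[2][2] = √(1) = 1.
  L[3][0] = (-1) / L[0][0] = -1.
  L[3][1] = (1) / L[1][1] = 1.
  L[3][2] = (-2) / L[2][2] = -2.
Step 4: L[3][3] = √(16) = 4.

L[2][2] = 1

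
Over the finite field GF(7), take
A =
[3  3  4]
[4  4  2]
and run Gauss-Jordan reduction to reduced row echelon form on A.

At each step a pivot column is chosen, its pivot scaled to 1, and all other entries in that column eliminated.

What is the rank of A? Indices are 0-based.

step 1: normalize row 0 (÷3) = (1, 1, 6)
  row 1: subtract 4×row0 = (0, 0, 6)
skip col 1 (zero from row 1)
step 2: normalize row 1 (÷6) = (0, 0, 1)
  row 0: subtract 6×row1 = (1, 1, 0)

rank = 2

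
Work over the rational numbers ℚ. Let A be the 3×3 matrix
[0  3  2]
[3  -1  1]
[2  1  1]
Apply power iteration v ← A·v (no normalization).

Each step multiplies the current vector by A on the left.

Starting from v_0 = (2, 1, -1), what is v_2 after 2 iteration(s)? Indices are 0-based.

v_0 = (2, 1, -1).
v_1 = A·v_0 = (1, 4, 4).
v_2 = A·v_1 = (20, 3, 10).

v_2 = (20, 3, 10)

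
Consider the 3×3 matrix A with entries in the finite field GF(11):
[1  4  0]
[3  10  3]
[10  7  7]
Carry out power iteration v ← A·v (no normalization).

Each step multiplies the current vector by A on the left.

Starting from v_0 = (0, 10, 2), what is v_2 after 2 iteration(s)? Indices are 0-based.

v_2 = (2, 2, 3)

v_0 = (0, 10, 2).
v_1 = A·v_0 = (7, 7, 7).
v_2 = A·v_1 = (2, 2, 3).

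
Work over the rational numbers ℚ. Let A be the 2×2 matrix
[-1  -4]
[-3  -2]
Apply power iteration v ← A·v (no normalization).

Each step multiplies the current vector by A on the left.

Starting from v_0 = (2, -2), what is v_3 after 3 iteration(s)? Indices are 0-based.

v_3 = (54, 22)

v_0 = (2, -2).
v_1 = A·v_0 = (6, -2).
v_2 = A·v_1 = (2, -14).
v_3 = A·v_2 = (54, 22).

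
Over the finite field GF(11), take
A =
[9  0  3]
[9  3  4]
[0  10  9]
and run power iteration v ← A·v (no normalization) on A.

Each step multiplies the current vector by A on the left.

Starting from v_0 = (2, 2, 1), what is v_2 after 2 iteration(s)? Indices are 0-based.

v_0 = (2, 2, 1).
v_1 = A·v_0 = (10, 6, 7).
v_2 = A·v_1 = (1, 4, 2).

v_2 = (1, 4, 2)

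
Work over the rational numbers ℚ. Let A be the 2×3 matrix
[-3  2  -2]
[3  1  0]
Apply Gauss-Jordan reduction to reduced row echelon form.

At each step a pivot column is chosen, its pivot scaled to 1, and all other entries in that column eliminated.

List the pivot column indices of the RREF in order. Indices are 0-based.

step 1: normalize row 0 (÷-3) = (1, -2/3, 2/3)
  row 1: subtract 3×row0 = (0, 3, -2)
step 2: normalize row 1 (÷3) = (0, 1, -2/3)
  row 0: subtract -2/3×row1 = (1, 0, 2/9)

pivot columns: 0, 1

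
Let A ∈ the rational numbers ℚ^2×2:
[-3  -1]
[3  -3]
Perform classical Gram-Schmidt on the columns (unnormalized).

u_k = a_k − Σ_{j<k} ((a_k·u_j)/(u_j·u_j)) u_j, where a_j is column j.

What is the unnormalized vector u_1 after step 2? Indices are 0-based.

Step 1: u_0 = a_0 = (-3, 3).
Step 2: u_1 = a_1 − (-1/3)·u_0 = (-2, -2).

u_1 = (-2, -2)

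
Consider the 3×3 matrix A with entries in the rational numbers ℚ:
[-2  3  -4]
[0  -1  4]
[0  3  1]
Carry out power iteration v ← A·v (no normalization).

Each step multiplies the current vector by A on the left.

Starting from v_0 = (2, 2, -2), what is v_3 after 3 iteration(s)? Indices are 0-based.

v_0 = (2, 2, -2).
v_1 = A·v_0 = (10, -10, 4).
v_2 = A·v_1 = (-66, 26, -26).
v_3 = A·v_2 = (314, -130, 52).

v_3 = (314, -130, 52)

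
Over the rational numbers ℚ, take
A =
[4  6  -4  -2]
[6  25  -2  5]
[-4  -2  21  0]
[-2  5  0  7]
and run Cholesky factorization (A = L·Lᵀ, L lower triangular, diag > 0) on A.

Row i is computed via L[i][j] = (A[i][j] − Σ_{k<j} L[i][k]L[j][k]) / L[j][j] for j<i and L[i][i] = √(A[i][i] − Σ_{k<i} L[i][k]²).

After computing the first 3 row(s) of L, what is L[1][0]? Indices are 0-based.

L[1][0] = 3

Step 1: L[0][0] = √(4) = 2.
  L[1][0] = (6) / L[0][0] = 3.
Step 2: L[1][1] = √(16) = 4.
  L[2][0] = (-4) / L[0][0] = -2.
  L[2][1] = (4) / L[1][1] = 1.
Step 3: L[2][2] = √(16) = 4.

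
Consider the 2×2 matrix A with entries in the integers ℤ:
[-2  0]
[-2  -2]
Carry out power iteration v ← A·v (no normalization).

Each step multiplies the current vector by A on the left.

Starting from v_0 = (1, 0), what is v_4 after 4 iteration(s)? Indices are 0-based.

v_0 = (1, 0).
v_1 = A·v_0 = (-2, -2).
v_2 = A·v_1 = (4, 8).
v_3 = A·v_2 = (-8, -24).
v_4 = A·v_3 = (16, 64).

v_4 = (16, 64)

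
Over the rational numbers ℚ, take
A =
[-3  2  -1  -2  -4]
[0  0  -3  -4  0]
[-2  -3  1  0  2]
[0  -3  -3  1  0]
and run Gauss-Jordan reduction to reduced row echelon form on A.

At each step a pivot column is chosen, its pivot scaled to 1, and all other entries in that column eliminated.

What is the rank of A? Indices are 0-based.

pivot(0,0)=-3: scale R0 → (1, -2/3, 1/3, 2/3, 4/3)
  clear (2,0): R2 −= (-2)R0 → (0, -13/3, 5/3, 4/3, 14/3)
pivot(1,1): swap R1↔R2
pivot(1,1)=-13/3: scale R1 → (0, 1, -5/13, -4/13, -14/13)
  clear (0,1): R0 −= (-2/3)R1 → (1, 0, 1/13, 6/13, 8/13)
  clear (3,1): R3 −= (-3)R1 → (0, 0, -54/13, 1/13, -42/13)
pivot(2,2)=-3: scale R2 → (0, 0, 1, 4/3, 0)
  clear (0,2): R0 −= (1/13)R2 → (1, 0, 0, 14/39, 8/13)
  clear (1,2): R1 −= (-5/13)R2 → (0, 1, 0, 8/39, -14/13)
  clear (3,2): R3 −= (-54/13)R2 → (0, 0, 0, 73/13, -42/13)
pivot(3,3)=73/13: scale R3 → (0, 0, 0, 1, -42/73)
  clear (0,3): R0 −= (14/39)R3 → (1, 0, 0, 0, 60/73)
  clear (1,3): R1 −= (8/39)R3 → (0, 1, 0, 0, -70/73)
  clear (2,3): R2 −= (4/3)R3 → (0, 0, 1, 0, 56/73)

rank = 4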